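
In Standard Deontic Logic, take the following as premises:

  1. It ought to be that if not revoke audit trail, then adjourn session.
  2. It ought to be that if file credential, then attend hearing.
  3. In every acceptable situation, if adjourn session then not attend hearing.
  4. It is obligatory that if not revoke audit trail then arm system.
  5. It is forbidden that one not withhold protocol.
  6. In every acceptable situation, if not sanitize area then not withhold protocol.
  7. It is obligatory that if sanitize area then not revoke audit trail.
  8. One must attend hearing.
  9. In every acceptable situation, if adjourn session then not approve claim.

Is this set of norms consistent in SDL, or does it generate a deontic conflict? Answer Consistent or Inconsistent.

Inconsistent

Premise 8 states O(attend_hearing) outright.
Premise 3, O(adjourn_session → ¬attend_hearing), contraposes to O(attend_hearing → ¬adjourn_session); with O(attend_hearing) we get O(¬adjourn_session).
The contrapositive of premise 1 (O(¬revoke_audit_trail → adjourn_session)) is O(¬adjourn_session → revoke_audit_trail), and O(¬adjourn_session) is already established, so O(revoke_audit_trail).
The contrapositive of premise 7 (O(sanitize_area → ¬revoke_audit_trail)) is O(revoke_audit_trail → ¬sanitize_area), and O(revoke_audit_trail) is already established, so O(¬sanitize_area).
Premise 6 is O(¬sanitize_area → ¬withhold_protocol); since O(¬sanitize_area), deontic closure gives O(¬withhold_protocol).
Yet premise 5 is F(¬withhold_protocol), i.e. O(withhold_protocol).
We now have both O(¬withhold_protocol) and O(withhold_protocol) — withhold_protocol is simultaneously obligatory and forbidden, violating the D-axiom.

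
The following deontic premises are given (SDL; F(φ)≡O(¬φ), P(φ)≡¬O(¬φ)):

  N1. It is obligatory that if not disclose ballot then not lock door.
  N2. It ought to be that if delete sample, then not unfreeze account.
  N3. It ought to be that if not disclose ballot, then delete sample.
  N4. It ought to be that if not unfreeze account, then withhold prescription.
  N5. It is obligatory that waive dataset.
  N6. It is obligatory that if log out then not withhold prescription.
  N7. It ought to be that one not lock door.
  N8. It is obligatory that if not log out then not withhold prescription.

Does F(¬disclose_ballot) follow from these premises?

By case analysis on ¬log_out: premise 8 gives O(¬log_out → ¬withhold_prescription) and premise 6 gives O(log_out → ¬withhold_prescription), so O(¬withhold_prescription) either way.
Premise 4, O(¬unfreeze_account → withhold_prescription), contraposes to O(¬withhold_prescription → unfreeze_account); with O(¬withhold_prescription) we get O(unfreeze_account).
The contrapositive of premise 2 (O(delete_sample → ¬unfreeze_account)) is O(unfreeze_account → ¬delete_sample), and O(unfreeze_account) is already established, so O(¬delete_sample).
The contrapositive of premise 3 (O(¬disclose_ballot → delete_sample)) is O(¬delete_sample → disclose_ballot), and O(¬delete_sample) is already established, so O(disclose_ballot).
Premises 1, 5, 7 do not contribute to this derivation.
So O(disclose_ballot) holds, i.e. F(¬disclose_ballot). The claim follows.

Yes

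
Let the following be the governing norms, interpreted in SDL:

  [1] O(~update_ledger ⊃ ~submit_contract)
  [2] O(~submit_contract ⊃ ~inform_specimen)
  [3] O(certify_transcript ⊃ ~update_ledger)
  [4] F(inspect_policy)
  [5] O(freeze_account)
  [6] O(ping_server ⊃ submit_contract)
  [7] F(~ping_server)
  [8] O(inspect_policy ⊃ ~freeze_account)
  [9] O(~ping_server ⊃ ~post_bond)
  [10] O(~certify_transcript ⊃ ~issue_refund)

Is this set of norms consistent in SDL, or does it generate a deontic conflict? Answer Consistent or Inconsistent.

Premise 8 is O(inspect_policy ⊃ ~freeze_account), but O(inspect_policy) is not derivable from the premises, so it does not yield O(~freeze_account).
So O(~freeze_account) is not derivable, and the apparent clash with O(freeze_account) does not arise.
A world satisfying every obligation exists (e.g. certify_transcript=false, freeze_account=true, inform_specimen=false, inspect_policy=false, issue_refund=false, ping_server=true, post_bond=false, submit_contract=true, update_ledger=true); no atom is both obligatory and forbidden, so the set is consistent.

Consistent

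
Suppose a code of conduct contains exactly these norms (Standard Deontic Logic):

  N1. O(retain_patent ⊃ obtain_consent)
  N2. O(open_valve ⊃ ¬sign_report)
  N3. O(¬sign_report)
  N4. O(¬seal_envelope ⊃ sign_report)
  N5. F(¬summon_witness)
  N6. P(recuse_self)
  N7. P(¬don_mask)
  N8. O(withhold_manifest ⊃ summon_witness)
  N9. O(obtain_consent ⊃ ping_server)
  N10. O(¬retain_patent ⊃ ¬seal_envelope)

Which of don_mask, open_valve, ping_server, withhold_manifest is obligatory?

ping_server

From premise 3 we have O(¬sign_report).
The contrapositive of premise 4 (O(¬seal_envelope ⊃ sign_report)) is O(¬sign_report ⊃ seal_envelope), and O(¬sign_report) is already established, so O(seal_envelope).
The contrapositive of premise 10 (O(¬retain_patent ⊃ ¬seal_envelope)) is O(seal_envelope ⊃ retain_patent), and O(seal_envelope) is already established, so O(retain_patent).
Applying K to premise 1 (O(retain_patent ⊃ obtain_consent)) and O(retain_patent) yields O(obtain_consent).
From O(obtain_consent) and premise 9, O(obtain_consent ⊃ ping_server), we obtain O(ping_server).
So O(ping_server) holds — ping_server is obligatory. None of the other listed options is made obligatory by any chain of premises.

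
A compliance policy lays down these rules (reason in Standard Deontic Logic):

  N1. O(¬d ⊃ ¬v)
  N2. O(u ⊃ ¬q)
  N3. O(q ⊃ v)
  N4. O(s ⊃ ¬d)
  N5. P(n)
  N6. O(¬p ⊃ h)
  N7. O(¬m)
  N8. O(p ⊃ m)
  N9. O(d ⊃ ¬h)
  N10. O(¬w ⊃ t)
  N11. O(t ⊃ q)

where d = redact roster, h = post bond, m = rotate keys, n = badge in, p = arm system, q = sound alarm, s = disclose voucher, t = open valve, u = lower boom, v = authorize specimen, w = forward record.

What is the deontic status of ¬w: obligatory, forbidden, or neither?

Premise 7 gives O(¬m).
The contrapositive of premise 8 (O(p ⊃ m)) is O(¬m ⊃ ¬p), and O(¬m) is already established, so O(¬p).
Applying K to premise 6 (O(¬p ⊃ h)) and O(¬p) yields O(h).
The contrapositive of premise 9 (O(d ⊃ ¬h)) is O(h ⊃ ¬d), and O(h) is already established, so O(¬d).
Premise 1 is O(¬d ⊃ ¬v); since O(¬d), deontic closure gives O(¬v).
Premise 3, O(q ⊃ v), contraposes to O(¬v ⊃ ¬q); with O(¬v) we get O(¬q).
Premise 11, O(t ⊃ q), contraposes to O(¬q ⊃ ¬t); with O(¬q) we get O(¬t).
Premise 10 is O(¬w ⊃ t); contrapositively O(¬t ⊃ w). Since O(¬t) holds, K gives O(w).
Premises 2, 4, 5 do not contribute to this derivation.
Thus O(w), which is F(¬w): ¬w is forbidden.

Forbidden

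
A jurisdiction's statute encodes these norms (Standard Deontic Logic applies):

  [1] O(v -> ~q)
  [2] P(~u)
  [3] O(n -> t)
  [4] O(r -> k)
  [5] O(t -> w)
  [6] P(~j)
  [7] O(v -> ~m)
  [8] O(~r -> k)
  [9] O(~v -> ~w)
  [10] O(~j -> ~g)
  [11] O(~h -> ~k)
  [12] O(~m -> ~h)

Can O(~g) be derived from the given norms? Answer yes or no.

No

Premise 10 is O(~j -> ~g), but O(~j) is not derivable from the premises (the permission P(~j) asserts only ~O(j), not O(~j)), so it does not yield O(~g).
No other premise forces O(~g). An ideal world satisfying every premise can still have ~g false, so O(~g) is not derivable.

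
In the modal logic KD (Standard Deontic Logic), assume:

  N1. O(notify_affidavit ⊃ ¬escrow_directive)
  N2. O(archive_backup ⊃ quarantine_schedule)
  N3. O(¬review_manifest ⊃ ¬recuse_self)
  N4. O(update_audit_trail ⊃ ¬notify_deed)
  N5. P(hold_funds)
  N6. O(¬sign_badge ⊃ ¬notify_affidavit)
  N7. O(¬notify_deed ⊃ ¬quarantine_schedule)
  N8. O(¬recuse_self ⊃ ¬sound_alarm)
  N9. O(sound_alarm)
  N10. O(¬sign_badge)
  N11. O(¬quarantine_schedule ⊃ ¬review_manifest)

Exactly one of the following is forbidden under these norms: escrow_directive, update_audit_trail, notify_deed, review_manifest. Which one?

update_audit_trail

From premise 9 we have O(sound_alarm).
Premise 8, O(¬recuse_self ⊃ ¬sound_alarm), contraposes to O(sound_alarm ⊃ recuse_self); with O(sound_alarm) we get O(recuse_self).
Premise 3 is O(¬review_manifest ⊃ ¬recuse_self); contrapositively O(recuse_self ⊃ review_manifest). Since O(recuse_self) holds, K gives O(review_manifest).
Premise 11, O(¬quarantine_schedule ⊃ ¬review_manifest), contraposes to O(review_manifest ⊃ quarantine_schedule); with O(review_manifest) we get O(quarantine_schedule).
The contrapositive of premise 7 (O(¬notify_deed ⊃ ¬quarantine_schedule)) is O(quarantine_schedule ⊃ notify_deed), and O(quarantine_schedule) is already established, so O(notify_deed).
Premise 4 is O(update_audit_trail ⊃ ¬notify_deed); contrapositively O(notify_deed ⊃ ¬update_audit_trail). Since O(notify_deed) holds, K gives O(¬update_audit_trail).
So O(¬update_audit_trail) holds, i.e. update_audit_trail is forbidden. None of the other listed options is forbidden under the premises.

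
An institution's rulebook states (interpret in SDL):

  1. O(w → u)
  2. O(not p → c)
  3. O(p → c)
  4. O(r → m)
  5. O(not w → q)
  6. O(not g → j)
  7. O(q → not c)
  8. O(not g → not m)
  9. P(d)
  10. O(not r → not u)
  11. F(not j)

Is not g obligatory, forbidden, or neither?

Forbidden

By case analysis on p: premise 3 gives O(p → c) and premise 2 gives O(not p → c), so O(c) either way.
Premise 7, O(q → not c), contraposes to O(c → not q); with O(c) we get O(not q).
Premise 5 is O(not w → q); contrapositively O(not q → w). Since O(not q) holds, K gives O(w).
Premise 1 is O(w → u); since O(w), deontic closure gives O(u).
Premise 10, O(not r → not u), contraposes to O(u → r); with O(u) we get O(r).
With premise 4, O(r → m), the K-axiom yields O(m).
The contrapositive of premise 8 (O(not g → not m)) is O(m → g), and O(m) is already established, so O(g).
Premises 6, 9, 11 do not contribute to this derivation.
Thus O(g), which is F(not g): not g is forbidden.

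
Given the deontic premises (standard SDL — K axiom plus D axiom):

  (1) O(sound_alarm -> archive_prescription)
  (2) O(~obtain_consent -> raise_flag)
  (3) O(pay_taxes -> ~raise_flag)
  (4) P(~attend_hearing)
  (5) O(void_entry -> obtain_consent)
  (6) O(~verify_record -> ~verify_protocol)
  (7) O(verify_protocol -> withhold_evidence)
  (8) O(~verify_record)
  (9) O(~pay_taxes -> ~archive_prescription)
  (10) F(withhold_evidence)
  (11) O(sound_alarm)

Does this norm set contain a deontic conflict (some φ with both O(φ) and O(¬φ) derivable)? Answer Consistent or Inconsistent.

Consistent

Premise 7 is O(verify_protocol -> withhold_evidence), but O(verify_protocol) is not derivable from the premises, so it does not yield O(withhold_evidence).
So O(withhold_evidence) is not derivable, and the apparent clash with O(~withhold_evidence) does not arise.
A world satisfying every obligation exists (e.g. archive_prescription=true, attend_hearing=false, obtain_consent=true, pay_taxes=true, raise_flag=false, sound_alarm=true, verify_protocol=false, verify_record=false, void_entry=false, withhold_evidence=false); no atom is both obligatory and forbidden, so the set is consistent.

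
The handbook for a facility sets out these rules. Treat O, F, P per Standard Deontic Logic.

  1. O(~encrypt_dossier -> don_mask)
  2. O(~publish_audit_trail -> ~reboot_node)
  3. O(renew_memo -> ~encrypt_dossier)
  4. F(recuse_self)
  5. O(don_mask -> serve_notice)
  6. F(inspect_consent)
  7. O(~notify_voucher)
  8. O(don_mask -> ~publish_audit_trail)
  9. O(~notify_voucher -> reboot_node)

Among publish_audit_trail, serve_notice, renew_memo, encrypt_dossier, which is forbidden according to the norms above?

Premise 7 states O(~notify_voucher) outright.
From O(~notify_voucher) and premise 9, O(~notify_voucher -> reboot_node), we obtain O(reboot_node).
Premise 2 is O(~publish_audit_trail -> ~reboot_node); contrapositively O(reboot_node -> publish_audit_trail). Since O(reboot_node) holds, K gives O(publish_audit_trail).
Premise 8, O(don_mask -> ~publish_audit_trail), contraposes to O(publish_audit_trail -> ~don_mask); with O(publish_audit_trail) we get O(~don_mask).
Premise 1, O(~encrypt_dossier -> don_mask), contraposes to O(~don_mask -> encrypt_dossier); with O(~don_mask) we get O(encrypt_dossier).
Premise 3 is O(renew_memo -> ~encrypt_dossier); contrapositively O(encrypt_dossier -> ~renew_memo). Since O(encrypt_dossier) holds, K gives O(~renew_memo).
So O(~renew_memo) holds, i.e. renew_memo is forbidden. None of the other listed options is forbidden under the premises.

renew_memo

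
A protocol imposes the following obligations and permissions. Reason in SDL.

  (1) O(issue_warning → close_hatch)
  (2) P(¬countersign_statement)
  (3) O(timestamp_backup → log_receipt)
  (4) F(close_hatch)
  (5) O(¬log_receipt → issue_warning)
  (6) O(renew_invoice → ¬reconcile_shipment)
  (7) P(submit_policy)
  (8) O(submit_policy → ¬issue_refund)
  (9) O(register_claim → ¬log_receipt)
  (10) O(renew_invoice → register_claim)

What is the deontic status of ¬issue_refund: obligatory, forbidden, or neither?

Premise 8 is O(submit_policy → ¬issue_refund), but O(submit_policy) is not derivable from the premises (the permission P(submit_policy) asserts only ¬O(¬submit_policy), not O(submit_policy)), so it does not yield O(¬issue_refund).
No premise or chain of K-axiom applications forces O(¬issue_refund), and none forces O(issue_refund). So ¬issue_refund is neither obligatory nor forbidden under these norms.

Neither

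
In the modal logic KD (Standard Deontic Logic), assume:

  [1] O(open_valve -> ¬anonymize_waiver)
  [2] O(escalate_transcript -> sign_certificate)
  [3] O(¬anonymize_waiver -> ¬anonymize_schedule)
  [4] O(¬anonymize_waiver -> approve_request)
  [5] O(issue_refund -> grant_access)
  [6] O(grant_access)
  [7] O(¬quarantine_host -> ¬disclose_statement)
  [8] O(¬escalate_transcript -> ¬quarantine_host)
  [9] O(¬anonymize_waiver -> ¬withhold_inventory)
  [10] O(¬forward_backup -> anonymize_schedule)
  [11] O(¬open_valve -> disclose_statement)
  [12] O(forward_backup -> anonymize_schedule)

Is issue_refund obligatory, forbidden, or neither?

Premise 5 is O(issue_refund -> grant_access); even if O(grant_access) held, inferring O(issue_refund) would be affirming the consequent — invalid.
No premise or chain of K-axiom applications forces O(issue_refund), and none forces O(¬issue_refund). So issue_refund is neither obligatory nor forbidden under these norms.

Neither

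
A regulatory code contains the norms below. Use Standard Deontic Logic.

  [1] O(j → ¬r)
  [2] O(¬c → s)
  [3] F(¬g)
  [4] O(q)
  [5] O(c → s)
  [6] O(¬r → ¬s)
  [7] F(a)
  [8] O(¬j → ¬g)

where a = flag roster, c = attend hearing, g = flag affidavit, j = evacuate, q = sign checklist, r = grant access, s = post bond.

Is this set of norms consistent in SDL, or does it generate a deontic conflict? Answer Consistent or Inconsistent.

Premises 5 and 2 cover both cases: O(c → s) and O(¬c → s). Since c ∨ ¬c is a tautology, O(s) follows.
Premise 6 is O(¬r → ¬s); contrapositively O(s → r). Since O(s) holds, K gives O(r).
Premise 1, O(j → ¬r), contraposes to O(r → ¬j); with O(r) we get O(¬j).
Applying K to premise 8 (O(¬j → ¬g)) and O(¬j) yields O(¬g).
But premise 3, F(¬g), means O(g).
We now have both O(¬g) and O(g) — g is simultaneously obligatory and forbidden, violating the D-axiom.

Inconsistent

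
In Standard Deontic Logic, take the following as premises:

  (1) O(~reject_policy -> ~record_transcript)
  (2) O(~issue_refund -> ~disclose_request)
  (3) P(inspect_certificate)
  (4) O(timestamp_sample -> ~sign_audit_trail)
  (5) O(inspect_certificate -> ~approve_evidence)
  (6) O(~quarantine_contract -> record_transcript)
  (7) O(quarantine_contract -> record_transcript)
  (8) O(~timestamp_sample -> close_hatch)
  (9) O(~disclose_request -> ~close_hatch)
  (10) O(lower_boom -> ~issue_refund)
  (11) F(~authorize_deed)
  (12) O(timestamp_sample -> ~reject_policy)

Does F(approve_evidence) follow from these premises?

No

Premise 5 is O(inspect_certificate -> ~approve_evidence), but O(inspect_certificate) is not derivable from the premises (the permission P(inspect_certificate) asserts only ~O(~inspect_certificate), not O(inspect_certificate)), so it does not yield O(~approve_evidence).
No other premise forces O(~approve_evidence). An ideal world satisfying every premise can still have approve_evidence true, so F(approve_evidence) is not derivable.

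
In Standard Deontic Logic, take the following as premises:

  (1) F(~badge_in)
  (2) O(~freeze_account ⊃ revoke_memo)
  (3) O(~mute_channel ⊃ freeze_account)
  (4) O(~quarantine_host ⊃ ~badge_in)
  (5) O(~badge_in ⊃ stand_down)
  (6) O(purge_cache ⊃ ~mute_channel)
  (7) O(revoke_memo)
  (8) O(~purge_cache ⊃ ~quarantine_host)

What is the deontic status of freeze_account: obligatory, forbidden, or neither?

Obligatory

Premise 1 is F(~badge_in), i.e. O(badge_in).
Premise 4 is O(~quarantine_host ⊃ ~badge_in); contrapositively O(badge_in ⊃ quarantine_host). Since O(badge_in) holds, K gives O(quarantine_host).
Premise 8 is O(~purge_cache ⊃ ~quarantine_host); contrapositively O(quarantine_host ⊃ purge_cache). Since O(quarantine_host) holds, K gives O(purge_cache).
From O(purge_cache) and premise 6, O(purge_cache ⊃ ~mute_channel), we obtain O(~mute_channel).
From O(~mute_channel) and premise 3, O(~mute_channel ⊃ freeze_account), we obtain O(freeze_account).
Premises 2, 5, 7 do not contribute to this derivation.
Hence freeze_account is obligatory.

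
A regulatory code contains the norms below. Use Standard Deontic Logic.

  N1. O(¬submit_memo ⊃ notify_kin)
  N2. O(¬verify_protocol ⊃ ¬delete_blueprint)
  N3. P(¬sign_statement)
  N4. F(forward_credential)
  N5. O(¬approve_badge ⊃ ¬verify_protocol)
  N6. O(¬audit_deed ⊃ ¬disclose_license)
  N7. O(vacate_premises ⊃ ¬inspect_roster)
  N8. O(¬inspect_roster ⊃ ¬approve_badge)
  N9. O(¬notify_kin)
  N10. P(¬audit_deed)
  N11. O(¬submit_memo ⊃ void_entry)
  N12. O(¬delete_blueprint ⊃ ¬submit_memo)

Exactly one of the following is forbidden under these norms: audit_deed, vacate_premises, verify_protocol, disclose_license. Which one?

vacate_premises

Premise 9 states O(¬notify_kin) outright.
Premise 1 is O(¬submit_memo ⊃ notify_kin); contrapositively O(¬notify_kin ⊃ submit_memo). Since O(¬notify_kin) holds, K gives O(submit_memo).
The contrapositive of premise 12 (O(¬delete_blueprint ⊃ ¬submit_memo)) is O(submit_memo ⊃ delete_blueprint), and O(submit_memo) is already established, so O(delete_blueprint).
Premise 2, O(¬verify_protocol ⊃ ¬delete_blueprint), contraposes to O(delete_blueprint ⊃ verify_protocol); with O(delete_blueprint) we get O(verify_protocol).
The contrapositive of premise 5 (O(¬approve_badge ⊃ ¬verify_protocol)) is O(verify_protocol ⊃ approve_badge), and O(verify_protocol) is already established, so O(approve_badge).
Premise 8, O(¬inspect_roster ⊃ ¬approve_badge), contraposes to O(approve_badge ⊃ inspect_roster); with O(approve_badge) we get O(inspect_roster).
Premise 7, O(vacate_premises ⊃ ¬inspect_roster), contraposes to O(inspect_roster ⊃ ¬vacate_premises); with O(inspect_roster) we get O(¬vacate_premises).
So O(¬vacate_premises) holds, i.e. vacate_premises is forbidden. None of the other listed options is forbidden under the premises.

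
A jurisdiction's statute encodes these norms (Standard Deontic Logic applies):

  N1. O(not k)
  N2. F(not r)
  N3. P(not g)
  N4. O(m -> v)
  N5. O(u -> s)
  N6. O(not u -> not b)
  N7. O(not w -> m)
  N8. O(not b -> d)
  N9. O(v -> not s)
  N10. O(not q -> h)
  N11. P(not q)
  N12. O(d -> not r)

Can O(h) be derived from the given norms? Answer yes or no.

Premise 10 is O(not q -> h), but O(not q) is not derivable from the premises (the permission P(not q) asserts only not O(q), not O(not q)), so it does not yield O(h).
No other premise forces O(h). An ideal world satisfying every premise can still have h false, so O(h) is not derivable.

No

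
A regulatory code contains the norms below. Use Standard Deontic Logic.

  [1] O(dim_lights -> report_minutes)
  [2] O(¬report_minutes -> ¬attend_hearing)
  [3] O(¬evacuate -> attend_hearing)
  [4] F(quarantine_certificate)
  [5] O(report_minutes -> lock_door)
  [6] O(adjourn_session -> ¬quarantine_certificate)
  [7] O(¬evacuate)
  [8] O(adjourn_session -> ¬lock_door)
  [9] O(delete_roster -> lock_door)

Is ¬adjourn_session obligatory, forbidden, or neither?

Premise 7 states O(¬evacuate) outright.
Premise 3 is O(¬evacuate -> attend_hearing); since O(¬evacuate), deontic closure gives O(attend_hearing).
Premise 2, O(¬report_minutes -> ¬attend_hearing), contraposes to O(attend_hearing -> report_minutes); with O(attend_hearing) we get O(report_minutes).
Premise 5 is O(report_minutes -> lock_door); since O(report_minutes), deontic closure gives O(lock_door).
Premise 8 is O(adjourn_session -> ¬lock_door); contrapositively O(lock_door -> ¬adjourn_session). Since O(lock_door) holds, K gives O(¬adjourn_session).
Premises 1, 4, 6, 9 do not contribute to this derivation.
Hence ¬adjourn_session is obligatory.

Obligatory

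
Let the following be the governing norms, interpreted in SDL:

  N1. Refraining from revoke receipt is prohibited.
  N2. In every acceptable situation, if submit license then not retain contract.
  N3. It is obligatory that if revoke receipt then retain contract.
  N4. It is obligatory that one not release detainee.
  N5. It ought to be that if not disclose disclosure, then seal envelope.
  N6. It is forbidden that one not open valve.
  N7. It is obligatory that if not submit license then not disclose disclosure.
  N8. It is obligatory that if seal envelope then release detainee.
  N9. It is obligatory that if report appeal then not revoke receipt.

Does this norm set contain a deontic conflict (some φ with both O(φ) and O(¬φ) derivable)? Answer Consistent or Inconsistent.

Premise 4 states O(¬release_detainee) outright.
Premise 8, O(seal_envelope → release_detainee), contraposes to O(¬release_detainee → ¬seal_envelope); with O(¬release_detainee) we get O(¬seal_envelope).
Premise 5 is O(¬disclose_disclosure → seal_envelope); contrapositively O(¬seal_envelope → disclose_disclosure). Since O(¬seal_envelope) holds, K gives O(disclose_disclosure).
The contrapositive of premise 7 (O(¬submit_license → ¬disclose_disclosure)) is O(disclose_disclosure → submit_license), and O(disclose_disclosure) is already established, so O(submit_license).
Premise 2 is O(submit_license → ¬retain_contract); since O(submit_license), deontic closure gives O(¬retain_contract).
The contrapositive of premise 3 (O(revoke_receipt → retain_contract)) is O(¬retain_contract → ¬revoke_receipt), and O(¬retain_contract) is already established, so O(¬revoke_receipt).
Yet premise 1 is F(¬revoke_receipt), i.e. O(revoke_receipt).
We now have both O(¬revoke_receipt) and O(revoke_receipt) — revoke_receipt is simultaneously obligatory and forbidden, violating the D-axiom.

Inconsistent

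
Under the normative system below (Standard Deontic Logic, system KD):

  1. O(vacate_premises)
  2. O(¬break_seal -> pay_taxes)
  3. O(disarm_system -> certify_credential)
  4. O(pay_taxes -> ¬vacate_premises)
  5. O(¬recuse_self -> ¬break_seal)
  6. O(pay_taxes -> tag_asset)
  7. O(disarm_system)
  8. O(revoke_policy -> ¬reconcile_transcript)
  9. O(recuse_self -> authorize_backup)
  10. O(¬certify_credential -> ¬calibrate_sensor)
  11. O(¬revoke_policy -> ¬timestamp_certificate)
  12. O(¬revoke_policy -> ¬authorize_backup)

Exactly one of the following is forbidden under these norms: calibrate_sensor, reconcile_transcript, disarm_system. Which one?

Premise 1 gives O(vacate_premises).
The contrapositive of premise 4 (O(pay_taxes -> ¬vacate_premises)) is O(vacate_premises -> ¬pay_taxes), and O(vacate_premises) is already established, so O(¬pay_taxes).
The contrapositive of premise 2 (O(¬break_seal -> pay_taxes)) is O(¬pay_taxes -> break_seal), and O(¬pay_taxes) is already established, so O(break_seal).
The contrapositive of premise 5 (O(¬recuse_self -> ¬break_seal)) is O(break_seal -> recuse_self), and O(break_seal) is already established, so O(recuse_self).
Applying K to premise 9 (O(recuse_self -> authorize_backup)) and O(recuse_self) yields O(authorize_backup).
Premise 12 is O(¬revoke_policy -> ¬authorize_backup); contrapositively O(authorize_backup -> revoke_policy). Since O(authorize_backup) holds, K gives O(revoke_policy).
From O(revoke_policy) and premise 8, O(revoke_policy -> ¬reconcile_transcript), we obtain O(¬reconcile_transcript).
So O(¬reconcile_transcript) holds, i.e. reconcile_transcript is forbidden. None of the other listed options is forbidden under the premises.

reconcile_transcript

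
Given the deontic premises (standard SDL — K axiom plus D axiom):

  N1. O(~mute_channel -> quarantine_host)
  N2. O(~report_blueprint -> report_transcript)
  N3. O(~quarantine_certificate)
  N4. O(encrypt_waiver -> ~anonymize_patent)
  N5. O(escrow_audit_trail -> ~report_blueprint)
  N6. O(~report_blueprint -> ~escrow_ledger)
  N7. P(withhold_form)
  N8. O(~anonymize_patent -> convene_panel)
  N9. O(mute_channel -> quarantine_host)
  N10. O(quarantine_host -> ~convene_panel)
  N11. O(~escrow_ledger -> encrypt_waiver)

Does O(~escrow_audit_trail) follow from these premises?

Yes

By case analysis on ~mute_channel: premise 1 gives O(~mute_channel -> quarantine_host) and premise 9 gives O(mute_channel -> quarantine_host), so O(quarantine_host) either way.
Premise 10 is O(quarantine_host -> ~convene_panel); since O(quarantine_host), deontic closure gives O(~convene_panel).
Premise 8, O(~anonymize_patent -> convene_panel), contraposes to O(~convene_panel -> anonymize_patent); with O(~convene_panel) we get O(anonymize_patent).
Premise 4 is O(encrypt_waiver -> ~anonymize_patent); contrapositively O(anonymize_patent -> ~encrypt_waiver). Since O(anonymize_patent) holds, K gives O(~encrypt_waiver).
Premise 11, O(~escrow_ledger -> encrypt_waiver), contraposes to O(~encrypt_waiver -> escrow_ledger); with O(~encrypt_waiver) we get O(escrow_ledger).
Premise 6 is O(~report_blueprint -> ~escrow_ledger); contrapositively O(escrow_ledger -> report_blueprint). Since O(escrow_ledger) holds, K gives O(report_blueprint).
Premise 5 is O(escrow_audit_trail -> ~report_blueprint); contrapositively O(report_blueprint -> ~escrow_audit_trail). Since O(report_blueprint) holds, K gives O(~escrow_audit_trail).
Premises 2, 3, 7 do not contribute to this derivation.
So O(~escrow_audit_trail) follows.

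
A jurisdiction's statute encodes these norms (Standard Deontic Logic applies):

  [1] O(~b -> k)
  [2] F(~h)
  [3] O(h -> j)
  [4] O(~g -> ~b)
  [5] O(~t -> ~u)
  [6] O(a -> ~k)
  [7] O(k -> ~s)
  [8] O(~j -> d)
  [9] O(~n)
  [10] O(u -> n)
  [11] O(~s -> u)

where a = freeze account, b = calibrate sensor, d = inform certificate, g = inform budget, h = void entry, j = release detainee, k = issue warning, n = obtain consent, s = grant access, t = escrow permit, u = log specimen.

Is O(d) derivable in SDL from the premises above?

Premise 8 is O(~j -> d), but O(~j) is not derivable from the premises, so it does not yield O(d).
No other premise forces O(d). An ideal world satisfying every premise can still have d false, so O(d) is not derivable.

No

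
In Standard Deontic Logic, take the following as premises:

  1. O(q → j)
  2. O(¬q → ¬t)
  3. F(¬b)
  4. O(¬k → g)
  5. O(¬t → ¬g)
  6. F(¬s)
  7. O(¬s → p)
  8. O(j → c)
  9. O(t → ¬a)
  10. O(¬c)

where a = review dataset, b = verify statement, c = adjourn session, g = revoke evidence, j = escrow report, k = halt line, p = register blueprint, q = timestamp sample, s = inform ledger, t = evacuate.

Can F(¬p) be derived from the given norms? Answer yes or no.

Premise 7 is O(¬s → p), but O(¬s) is not derivable from the premises, so it does not yield O(p).
No other premise forces O(p). An ideal world satisfying every premise can still have ¬p true, so F(¬p) is not derivable.

No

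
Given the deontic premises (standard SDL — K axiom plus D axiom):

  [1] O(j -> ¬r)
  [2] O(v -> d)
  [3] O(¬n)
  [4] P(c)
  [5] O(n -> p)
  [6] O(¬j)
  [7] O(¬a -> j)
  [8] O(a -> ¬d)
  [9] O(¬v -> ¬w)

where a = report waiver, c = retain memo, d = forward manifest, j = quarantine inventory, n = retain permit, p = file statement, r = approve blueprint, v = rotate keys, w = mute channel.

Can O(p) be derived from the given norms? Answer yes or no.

No

Premise 5 is O(n -> p), but O(n) is not derivable from the premises, so it does not yield O(p).
No other premise forces O(p). An ideal world satisfying every premise can still have p false, so O(p) is not derivable.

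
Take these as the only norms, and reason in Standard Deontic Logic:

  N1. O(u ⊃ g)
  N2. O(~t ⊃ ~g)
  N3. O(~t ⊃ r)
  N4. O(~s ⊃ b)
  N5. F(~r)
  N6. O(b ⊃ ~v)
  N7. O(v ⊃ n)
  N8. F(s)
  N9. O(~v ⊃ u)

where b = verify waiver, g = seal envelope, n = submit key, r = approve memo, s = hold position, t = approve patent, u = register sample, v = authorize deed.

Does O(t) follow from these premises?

F(s) at premise 8 means O(~s).
Premise 4 is O(~s ⊃ b); since O(~s), deontic closure gives O(b).
From O(b) and premise 6, O(b ⊃ ~v), we obtain O(~v).
From O(~v) and premise 9, O(~v ⊃ u), we obtain O(u).
With premise 1, O(u ⊃ g), the K-axiom yields O(g).
Premise 2, O(~t ⊃ ~g), contraposes to O(g ⊃ t); with O(g) we get O(t).
Premises 3, 5, 7 do not contribute to this derivation.
So O(t) follows.

Yes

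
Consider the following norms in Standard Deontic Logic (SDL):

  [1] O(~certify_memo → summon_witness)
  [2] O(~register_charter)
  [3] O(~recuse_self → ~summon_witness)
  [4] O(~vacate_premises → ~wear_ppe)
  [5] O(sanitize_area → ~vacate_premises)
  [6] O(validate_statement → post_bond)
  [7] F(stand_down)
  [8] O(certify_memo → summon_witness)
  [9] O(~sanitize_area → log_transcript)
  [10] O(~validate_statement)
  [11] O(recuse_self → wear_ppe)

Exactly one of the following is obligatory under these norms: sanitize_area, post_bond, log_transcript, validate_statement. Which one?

Premises 1 and 8 are O(~certify_memo → summon_witness) and O(certify_memo → summon_witness); every ideal world satisfies ~certify_memo or certify_memo, so in either case summon_witness holds — hence O(summon_witness).
The contrapositive of premise 3 (O(~recuse_self → ~summon_witness)) is O(summon_witness → recuse_self), and O(summon_witness) is already established, so O(recuse_self).
Premise 11 is O(recuse_self → wear_ppe); since O(recuse_self), deontic closure gives O(wear_ppe).
Premise 4, O(~vacate_premises → ~wear_ppe), contraposes to O(wear_ppe → vacate_premises); with O(wear_ppe) we get O(vacate_premises).
The contrapositive of premise 5 (O(sanitize_area → ~vacate_premises)) is O(vacate_premises → ~sanitize_area), and O(vacate_premises) is already established, so O(~sanitize_area).
From O(~sanitize_area) and premise 9, O(~sanitize_area → log_transcript), we obtain O(log_transcript).
So O(log_transcript) holds — log_transcript is obligatory. None of the other listed options is made obligatory by any chain of premises.

log_transcript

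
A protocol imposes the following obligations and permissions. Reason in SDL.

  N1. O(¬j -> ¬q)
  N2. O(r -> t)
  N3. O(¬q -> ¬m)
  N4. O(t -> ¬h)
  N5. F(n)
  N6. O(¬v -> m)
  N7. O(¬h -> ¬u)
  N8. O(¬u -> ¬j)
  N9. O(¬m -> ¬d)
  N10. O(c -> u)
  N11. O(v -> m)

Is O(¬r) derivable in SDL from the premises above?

Premises 6 and 11 cover both cases: O(¬v -> m) and O(v -> m). Since ¬v ∨ v is a tautology, O(m) follows.
The contrapositive of premise 3 (O(¬q -> ¬m)) is O(m -> q), and O(m) is already established, so O(q).
Premise 1, O(¬j -> ¬q), contraposes to O(q -> j); with O(q) we get O(j).
The contrapositive of premise 8 (O(¬u -> ¬j)) is O(j -> u), and O(j) is already established, so O(u).
Premise 7 is O(¬h -> ¬u); contrapositively O(u -> h). Since O(u) holds, K gives O(h).
Premise 4, O(t -> ¬h), contraposes to O(h -> ¬t); with O(h) we get O(¬t).
Premise 2, O(r -> t), contraposes to O(¬t -> ¬r); with O(¬t) we get O(¬r).
Premises 5, 9, 10 do not contribute to this derivation.
So O(¬r) follows.

Yes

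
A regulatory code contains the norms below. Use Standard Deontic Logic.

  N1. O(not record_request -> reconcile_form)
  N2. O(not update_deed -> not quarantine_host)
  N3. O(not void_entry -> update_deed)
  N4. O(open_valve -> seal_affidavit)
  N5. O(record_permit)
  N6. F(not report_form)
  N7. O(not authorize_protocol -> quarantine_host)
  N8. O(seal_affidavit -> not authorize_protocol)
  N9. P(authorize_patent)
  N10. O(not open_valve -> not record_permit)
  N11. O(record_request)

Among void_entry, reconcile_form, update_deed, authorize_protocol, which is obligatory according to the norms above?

Premise 5 gives O(record_permit).
Premise 10, O(not open_valve -> not record_permit), contraposes to O(record_permit -> open_valve); with O(record_permit) we get O(open_valve).
From O(open_valve) and premise 4, O(open_valve -> seal_affidavit), we obtain O(seal_affidavit).
Premise 8 is O(seal_affidavit -> not authorize_protocol); since O(seal_affidavit), deontic closure gives O(not authorize_protocol).
With premise 7, O(not authorize_protocol -> quarantine_host), the K-axiom yields O(quarantine_host).
Premise 2 is O(not update_deed -> not quarantine_host); contrapositively O(quarantine_host -> update_deed). Since O(quarantine_host) holds, K gives O(update_deed).
So O(update_deed) holds — update_deed is obligatory. None of the other listed options is made obligatory by any chain of premises.

update_deed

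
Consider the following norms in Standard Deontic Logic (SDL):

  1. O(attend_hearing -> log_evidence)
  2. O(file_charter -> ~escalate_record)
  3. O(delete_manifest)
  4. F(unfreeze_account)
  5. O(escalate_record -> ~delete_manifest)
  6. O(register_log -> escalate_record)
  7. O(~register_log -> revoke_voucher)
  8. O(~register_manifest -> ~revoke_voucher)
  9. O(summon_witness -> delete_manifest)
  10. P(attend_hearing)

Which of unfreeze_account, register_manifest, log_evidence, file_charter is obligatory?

From premise 3 we have O(delete_manifest).
Premise 5, O(escalate_record -> ~delete_manifest), contraposes to O(delete_manifest -> ~escalate_record); with O(delete_manifest) we get O(~escalate_record).
Premise 6, O(register_log -> escalate_record), contraposes to O(~escalate_record -> ~register_log); with O(~escalate_record) we get O(~register_log).
Applying K to premise 7 (O(~register_log -> revoke_voucher)) and O(~register_log) yields O(revoke_voucher).
The contrapositive of premise 8 (O(~register_manifest -> ~revoke_voucher)) is O(revoke_voucher -> register_manifest), and O(revoke_voucher) is already established, so O(register_manifest).
So O(register_manifest) holds — register_manifest is obligatory. None of the other listed options is made obligatory by any chain of premises.

register_manifest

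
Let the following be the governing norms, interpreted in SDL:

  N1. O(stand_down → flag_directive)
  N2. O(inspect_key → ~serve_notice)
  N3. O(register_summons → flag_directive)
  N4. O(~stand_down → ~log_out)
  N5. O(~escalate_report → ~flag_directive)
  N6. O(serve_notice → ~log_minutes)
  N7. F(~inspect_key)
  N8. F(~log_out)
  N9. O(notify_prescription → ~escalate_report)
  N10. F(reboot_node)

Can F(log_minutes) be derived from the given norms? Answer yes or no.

Premise 6 is O(serve_notice → ~log_minutes), but O(serve_notice) is not derivable from the premises, so it does not yield O(~log_minutes).
No other premise forces O(~log_minutes). An ideal world satisfying every premise can still have log_minutes true, so F(log_minutes) is not derivable.

No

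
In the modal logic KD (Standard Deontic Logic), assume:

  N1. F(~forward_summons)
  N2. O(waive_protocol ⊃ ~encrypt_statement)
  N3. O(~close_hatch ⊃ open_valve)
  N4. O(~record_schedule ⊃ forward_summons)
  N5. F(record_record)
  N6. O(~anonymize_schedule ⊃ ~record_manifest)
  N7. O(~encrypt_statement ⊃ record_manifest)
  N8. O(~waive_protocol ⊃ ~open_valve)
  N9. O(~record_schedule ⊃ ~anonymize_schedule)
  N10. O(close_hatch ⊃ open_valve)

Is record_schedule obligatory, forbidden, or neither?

Obligatory

Premises 3 and 10 cover both cases: O(~close_hatch ⊃ open_valve) and O(close_hatch ⊃ open_valve). Since ~close_hatch ∨ close_hatch is a tautology, O(open_valve) follows.
The contrapositive of premise 8 (O(~waive_protocol ⊃ ~open_valve)) is O(open_valve ⊃ waive_protocol), and O(open_valve) is already established, so O(waive_protocol).
Applying K to premise 2 (O(waive_protocol ⊃ ~encrypt_statement)) and O(waive_protocol) yields O(~encrypt_statement).
Premise 7 is O(~encrypt_statement ⊃ record_manifest); since O(~encrypt_statement), deontic closure gives O(record_manifest).
Premise 6, O(~anonymize_schedule ⊃ ~record_manifest), contraposes to O(record_manifest ⊃ anonymize_schedule); with O(record_manifest) we get O(anonymize_schedule).
The contrapositive of premise 9 (O(~record_schedule ⊃ ~anonymize_schedule)) is O(anonymize_schedule ⊃ record_schedule), and O(anonymize_schedule) is already established, so O(record_schedule).
Premises 1, 4, 5 do not contribute to this derivation.
Hence record_schedule is obligatory.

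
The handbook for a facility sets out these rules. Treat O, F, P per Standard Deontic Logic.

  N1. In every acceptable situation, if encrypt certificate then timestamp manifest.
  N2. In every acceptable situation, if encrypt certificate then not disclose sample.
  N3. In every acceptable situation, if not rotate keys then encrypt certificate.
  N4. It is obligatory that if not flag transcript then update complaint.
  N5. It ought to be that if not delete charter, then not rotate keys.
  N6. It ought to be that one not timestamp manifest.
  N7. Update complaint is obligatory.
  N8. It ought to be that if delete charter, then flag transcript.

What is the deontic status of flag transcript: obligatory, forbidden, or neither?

Premise 6 states O(¬timestamp_manifest) outright.
Premise 1 is O(encrypt_certificate → timestamp_manifest); contrapositively O(¬timestamp_manifest → ¬encrypt_certificate). Since O(¬timestamp_manifest) holds, K gives O(¬encrypt_certificate).
Premise 3 is O(¬rotate_keys → encrypt_certificate); contrapositively O(¬encrypt_certificate → rotate_keys). Since O(¬encrypt_certificate) holds, K gives O(rotate_keys).
The contrapositive of premise 5 (O(¬delete_charter → ¬rotate_keys)) is O(rotate_keys → delete_charter), and O(rotate_keys) is already established, so O(delete_charter).
Premise 8 is O(delete_charter → flag_transcript); since O(delete_charter), deontic closure gives O(flag_transcript).
Premises 2, 4, 7 do not contribute to this derivation.
Hence flag_transcript is obligatory.

Obligatory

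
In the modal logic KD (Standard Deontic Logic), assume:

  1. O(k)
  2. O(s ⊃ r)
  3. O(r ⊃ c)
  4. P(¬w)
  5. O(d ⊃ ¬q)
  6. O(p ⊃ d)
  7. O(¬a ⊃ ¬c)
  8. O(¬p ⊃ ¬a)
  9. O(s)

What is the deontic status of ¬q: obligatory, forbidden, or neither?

Obligatory

From premise 9 we have O(s).
With premise 2, O(s ⊃ r), the K-axiom yields O(r).
With premise 3, O(r ⊃ c), the K-axiom yields O(c).
Premise 7 is O(¬a ⊃ ¬c); contrapositively O(c ⊃ a). Since O(c) holds, K gives O(a).
Premise 8, O(¬p ⊃ ¬a), contraposes to O(a ⊃ p); with O(a) we get O(p).
Applying K to premise 6 (O(p ⊃ d)) and O(p) yields O(d).
Premise 5 is O(d ⊃ ¬q); since O(d), deontic closure gives O(¬q).
Premises 1, 4 do not contribute to this derivation.
Hence ¬q is obligatory.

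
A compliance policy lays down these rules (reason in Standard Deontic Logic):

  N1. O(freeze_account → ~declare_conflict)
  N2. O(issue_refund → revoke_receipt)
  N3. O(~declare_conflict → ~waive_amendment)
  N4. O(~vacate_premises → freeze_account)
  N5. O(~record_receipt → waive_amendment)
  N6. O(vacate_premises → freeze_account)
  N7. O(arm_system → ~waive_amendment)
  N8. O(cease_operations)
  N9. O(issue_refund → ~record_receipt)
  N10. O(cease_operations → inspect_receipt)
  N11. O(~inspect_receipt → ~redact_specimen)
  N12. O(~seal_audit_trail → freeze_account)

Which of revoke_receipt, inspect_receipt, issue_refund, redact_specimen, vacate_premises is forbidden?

By case analysis on vacate_premises: premise 6 gives O(vacate_premises → freeze_account) and premise 4 gives O(~vacate_premises → freeze_account), so O(freeze_account) either way.
Premise 1 is O(freeze_account → ~declare_conflict); since O(freeze_account), deontic closure gives O(~declare_conflict).
Premise 3 is O(~declare_conflict → ~waive_amendment); since O(~declare_conflict), deontic closure gives O(~waive_amendment).
The contrapositive of premise 5 (O(~record_receipt → waive_amendment)) is O(~waive_amendment → record_receipt), and O(~waive_amendment) is already established, so O(record_receipt).
Premise 9 is O(issue_refund → ~record_receipt); contrapositively O(record_receipt → ~issue_refund). Since O(record_receipt) holds, K gives O(~issue_refund).
So O(~issue_refund) holds, i.e. issue_refund is forbidden. None of the other listed options is forbidden under the premises.

issue_refund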